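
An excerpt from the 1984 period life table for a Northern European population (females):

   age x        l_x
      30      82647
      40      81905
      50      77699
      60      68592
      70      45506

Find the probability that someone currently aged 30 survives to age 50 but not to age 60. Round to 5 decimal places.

We want 20|10q30 = (l_50 − l_60)/l_30.
This is the probability of reaching 50 but not 60, conditional on being alive at 30: (l_50 − l_60) / l_30.
= (77699 − 68592) / 82647 = 9107 / 82647 = 0.110192.

0.11019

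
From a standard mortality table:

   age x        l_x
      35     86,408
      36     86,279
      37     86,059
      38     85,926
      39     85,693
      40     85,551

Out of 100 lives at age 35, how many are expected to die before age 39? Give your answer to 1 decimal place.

The relevant probability is 1 − 85,693/86,408 = 0.008275.
Expected number = 100 × 0.008275 = 0.8.

0.8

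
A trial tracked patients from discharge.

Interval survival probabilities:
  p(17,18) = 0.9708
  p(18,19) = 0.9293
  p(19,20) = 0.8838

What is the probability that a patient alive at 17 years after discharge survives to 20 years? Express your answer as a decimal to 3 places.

0.797

The overall survival probability is 0.9708 × 0.9293 × 0.8838.
= 0.797333.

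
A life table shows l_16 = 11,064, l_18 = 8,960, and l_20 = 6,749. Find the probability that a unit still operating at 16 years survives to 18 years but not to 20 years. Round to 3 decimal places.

This is the probability of reaching 18 but not 20, conditional on being operational at 16: (l_18 − l_20) / l_16.
= (8,960 − 6,749) / 11,064 = 2,211 / 11,064 = 0.199837.

0.200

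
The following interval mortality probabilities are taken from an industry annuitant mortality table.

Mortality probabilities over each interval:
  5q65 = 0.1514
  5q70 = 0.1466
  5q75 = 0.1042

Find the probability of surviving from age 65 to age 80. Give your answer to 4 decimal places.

Chaining the interval survival probabilities: (1 − 0.1514) × (1 − 0.1466) × (1 − 0.1042).
= 0.8486 × 0.8534 × 0.8958 = 0.648734.

0.6487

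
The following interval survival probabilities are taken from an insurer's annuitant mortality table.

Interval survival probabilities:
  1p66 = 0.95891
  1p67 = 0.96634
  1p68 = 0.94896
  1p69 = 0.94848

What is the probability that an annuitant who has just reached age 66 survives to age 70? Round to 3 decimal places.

Survival from 66 to 70 is the product of surviving each interval: 0.95891 × 0.96634 × 0.94896 × 0.94848.
= 0.834034.

0.834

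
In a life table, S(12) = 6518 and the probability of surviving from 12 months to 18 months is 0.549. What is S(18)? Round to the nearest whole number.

S(18) = S(12) × p = 6518 × 0.549 = 3578.

3578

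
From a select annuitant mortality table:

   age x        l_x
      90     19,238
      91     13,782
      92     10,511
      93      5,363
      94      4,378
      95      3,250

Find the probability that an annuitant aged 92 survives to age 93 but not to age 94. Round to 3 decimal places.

We want 1|1q92 = (l_93 − l_94)/l_92.
This is the probability of reaching 93 but not 94, conditional on being alive at 92: (l_93 − l_94) / l_92.
= (5,363 − 4,378) / 10,511 = 985 / 10,511 = 0.093711.

0.094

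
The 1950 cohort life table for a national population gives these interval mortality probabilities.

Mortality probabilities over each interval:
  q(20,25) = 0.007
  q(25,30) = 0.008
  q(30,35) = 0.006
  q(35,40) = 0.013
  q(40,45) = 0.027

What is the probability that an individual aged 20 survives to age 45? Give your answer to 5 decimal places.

Chaining the interval survival probabilities: (1 − 0.007) × (1 − 0.008) × (1 − 0.006) × (1 − 0.013) × (1 − 0.027).
= 0.993 × 0.992 × 0.994 × 0.987 × 0.973 = 0.940324.

0.94032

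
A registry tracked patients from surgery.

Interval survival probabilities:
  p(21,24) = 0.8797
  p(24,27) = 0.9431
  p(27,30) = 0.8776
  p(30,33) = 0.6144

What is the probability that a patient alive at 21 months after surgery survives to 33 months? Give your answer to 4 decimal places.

P(survive 21→33) = 0.8797 × 0.9431 × 0.8776 × 0.6144.
= 0.447342.

0.4473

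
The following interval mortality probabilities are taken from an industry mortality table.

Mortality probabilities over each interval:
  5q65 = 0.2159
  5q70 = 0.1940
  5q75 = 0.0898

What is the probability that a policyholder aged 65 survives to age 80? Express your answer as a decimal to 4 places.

0.5752

Chaining the interval survival probabilities: (1 − 0.2159) × (1 − 0.1940) × (1 − 0.0898).
= 0.7841 × 0.8060 × 0.9102 = 0.575232.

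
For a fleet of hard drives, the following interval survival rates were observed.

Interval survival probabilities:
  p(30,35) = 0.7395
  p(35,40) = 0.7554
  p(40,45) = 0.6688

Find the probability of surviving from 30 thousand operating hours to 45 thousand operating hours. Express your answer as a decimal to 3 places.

0.374

P(survive 30→45) = 0.7395 × 0.7554 × 0.6688.
= 0.373604.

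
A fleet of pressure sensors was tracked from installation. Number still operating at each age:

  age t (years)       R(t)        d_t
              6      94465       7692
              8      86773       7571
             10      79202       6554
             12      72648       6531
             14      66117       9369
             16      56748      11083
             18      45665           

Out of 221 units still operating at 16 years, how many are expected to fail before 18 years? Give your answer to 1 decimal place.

43.2

The relevant probability is 1 − 45665/56748 = 0.195302.
Expected number = 221 × 0.195302 = 43.2.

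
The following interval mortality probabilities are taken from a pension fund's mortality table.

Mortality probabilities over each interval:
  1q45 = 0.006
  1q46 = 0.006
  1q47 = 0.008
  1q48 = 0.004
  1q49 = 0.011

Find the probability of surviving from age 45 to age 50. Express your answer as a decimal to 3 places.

5p45 = (1 − 0.006) × (1 − 0.006) × (1 − 0.008) × (1 − 0.004) × (1 − 0.011).
= 0.994 × 0.994 × 0.992 × 0.996 × 0.989 = 0.965473.

0.965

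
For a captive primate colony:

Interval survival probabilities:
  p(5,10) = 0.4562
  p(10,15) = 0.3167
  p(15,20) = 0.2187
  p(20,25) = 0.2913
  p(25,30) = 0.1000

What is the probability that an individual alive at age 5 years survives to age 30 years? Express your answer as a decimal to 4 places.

0.0009

P(survive 5→30) = 0.4562 × 0.3167 × 0.2187 × 0.2913 × 0.1000.
= 0.000920.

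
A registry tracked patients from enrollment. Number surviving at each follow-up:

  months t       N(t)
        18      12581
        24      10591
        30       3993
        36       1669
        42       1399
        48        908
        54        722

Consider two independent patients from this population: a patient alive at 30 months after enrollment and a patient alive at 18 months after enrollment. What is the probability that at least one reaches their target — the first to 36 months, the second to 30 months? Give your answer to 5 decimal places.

0.60270

p₁ = N(36)/N(30) = 1669/3993 = 0.417981; p₂ = N(30)/N(18) = 3993/12581 = 0.317383.
P(at least one) = 1 − (1−p₁)(1−p₂) = 1 − 0.582019 × 0.682617 = 0.602704.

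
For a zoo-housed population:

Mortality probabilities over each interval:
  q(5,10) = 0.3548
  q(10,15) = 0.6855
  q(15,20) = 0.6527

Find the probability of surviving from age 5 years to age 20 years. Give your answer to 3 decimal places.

0.070

P(survive 5→20) = (1 − 0.3548) × (1 − 0.6855) × (1 − 0.6527).
= 0.6452 × 0.3145 × 0.3473 = 0.070473.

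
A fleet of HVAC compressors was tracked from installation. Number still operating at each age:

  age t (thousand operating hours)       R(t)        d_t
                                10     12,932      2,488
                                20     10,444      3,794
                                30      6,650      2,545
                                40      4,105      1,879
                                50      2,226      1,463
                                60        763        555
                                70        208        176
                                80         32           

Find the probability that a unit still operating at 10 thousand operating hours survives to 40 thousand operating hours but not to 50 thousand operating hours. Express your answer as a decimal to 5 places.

0.14530

This is the probability of reaching 40 but not 50, conditional on being operational at 10: (R(40) − R(50)) / R(10).
= (4,105 − 2,226) / 12,932 = 1,879 / 12,932 = 0.145298.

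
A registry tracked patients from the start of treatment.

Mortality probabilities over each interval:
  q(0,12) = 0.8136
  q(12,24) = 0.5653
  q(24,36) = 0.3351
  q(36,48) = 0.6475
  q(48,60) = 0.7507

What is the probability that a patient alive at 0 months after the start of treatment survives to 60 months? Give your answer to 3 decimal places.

0.005

Chaining the interval survival probabilities: (1 − 0.8136) × (1 − 0.5653) × (1 − 0.3351) × (1 − 0.6475) × (1 − 0.7507).
= 0.1864 × 0.4347 × 0.6649 × 0.3525 × 0.2493 = 0.004734.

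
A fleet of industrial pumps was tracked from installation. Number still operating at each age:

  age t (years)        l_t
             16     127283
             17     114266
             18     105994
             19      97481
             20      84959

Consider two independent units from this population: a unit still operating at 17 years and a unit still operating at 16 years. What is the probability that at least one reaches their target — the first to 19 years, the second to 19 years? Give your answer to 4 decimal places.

p₁ = l_19/l_17 = 97481/114266 = 0.853106; p₂ = l_19/l_16 = 97481/127283 = 0.765860.
P(at least one) = 1 − (1−p₁)(1−p₂) = 1 − 0.146894 × 0.234140 = 0.965606.

0.9656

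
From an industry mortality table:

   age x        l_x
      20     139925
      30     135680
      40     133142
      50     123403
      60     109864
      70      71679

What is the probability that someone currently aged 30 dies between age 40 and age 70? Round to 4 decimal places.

We want 10|30q30 = (l_40 − l_70)/l_30.
This is the probability of reaching 40 but not 70, conditional on being alive at 30: (l_40 − l_70) / l_30.
= (133142 − 71679) / 135680 = 61463 / 135680 = 0.453000.

0.4530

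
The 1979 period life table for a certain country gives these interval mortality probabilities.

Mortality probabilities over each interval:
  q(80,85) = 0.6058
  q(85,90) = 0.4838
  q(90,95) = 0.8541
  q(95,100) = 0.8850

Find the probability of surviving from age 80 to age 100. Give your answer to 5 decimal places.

P(survive 80→100) = (1 − 0.6058) × (1 − 0.4838) × (1 − 0.8541) × (1 − 0.8850).
= 0.3942 × 0.5162 × 0.1459 × 0.1150 = 0.003414.

0.00341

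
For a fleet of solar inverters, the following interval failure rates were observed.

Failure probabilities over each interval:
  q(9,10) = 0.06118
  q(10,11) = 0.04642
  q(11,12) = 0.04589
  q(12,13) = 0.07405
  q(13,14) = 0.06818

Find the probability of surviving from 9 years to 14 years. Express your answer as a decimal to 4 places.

0.7370

Chaining the interval survival probabilities: (1 − 0.06118) × (1 − 0.04642) × (1 − 0.04589) × (1 − 0.07405) × (1 − 0.06818).
= 0.93882 × 0.95358 × 0.95411 × 0.92595 × 0.93182 = 0.736983.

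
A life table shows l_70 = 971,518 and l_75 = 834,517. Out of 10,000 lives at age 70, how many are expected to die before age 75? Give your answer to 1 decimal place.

The relevant probability is 1 − 834,517/971,518 = 0.141017.
Expected number = 10,000 × 0.141017 = 1410.2.

1410.2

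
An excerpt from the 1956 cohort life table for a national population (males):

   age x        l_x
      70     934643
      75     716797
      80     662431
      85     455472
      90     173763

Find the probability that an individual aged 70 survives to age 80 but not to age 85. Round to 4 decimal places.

This is the probability of reaching 80 but not 85, conditional on being alive at 70: (l_80 − l_85) / l_70.
= (662431 − 455472) / 934643 = 206959 / 934643 = 0.221431.

0.2214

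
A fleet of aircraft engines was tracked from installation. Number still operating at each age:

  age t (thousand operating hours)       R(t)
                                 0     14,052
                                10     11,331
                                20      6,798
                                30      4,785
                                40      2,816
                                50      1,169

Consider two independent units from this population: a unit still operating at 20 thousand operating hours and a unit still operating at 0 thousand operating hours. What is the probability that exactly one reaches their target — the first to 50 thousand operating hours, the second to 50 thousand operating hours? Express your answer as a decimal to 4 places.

0.2265

p₁ = R(50)/R(20) = 1,169/6,798 = 0.171962; p₂ = R(50)/R(0) = 1,169/14,052 = 0.083191.
P(exactly one) = p₁(1−p₂) + (1−p₁)p₂ = 0.157656 + 0.068885 = 0.226542.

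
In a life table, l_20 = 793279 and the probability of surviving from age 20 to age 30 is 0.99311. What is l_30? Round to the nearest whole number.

787813

l_30 = l_20 × p = 793279 × 0.99311 = 787813.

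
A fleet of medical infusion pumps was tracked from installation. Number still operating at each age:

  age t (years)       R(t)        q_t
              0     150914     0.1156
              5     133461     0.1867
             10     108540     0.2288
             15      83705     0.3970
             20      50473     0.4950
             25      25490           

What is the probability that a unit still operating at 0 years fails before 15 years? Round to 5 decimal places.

P(fail before 15 | operational at 0) = 1 − R(15)/R(0) = 1 − 83705/150914 = (67209)/150914 = 0.445346.

0.44535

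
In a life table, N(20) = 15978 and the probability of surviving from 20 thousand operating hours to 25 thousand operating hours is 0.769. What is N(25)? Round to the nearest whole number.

N(25) = N(20) × p = 15978 × 0.769 = 12287.

12287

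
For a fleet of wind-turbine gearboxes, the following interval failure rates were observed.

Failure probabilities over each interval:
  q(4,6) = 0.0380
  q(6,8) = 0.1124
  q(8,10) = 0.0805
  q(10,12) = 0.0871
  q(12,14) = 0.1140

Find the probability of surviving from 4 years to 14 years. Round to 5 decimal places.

0.63504

Survival from 4 to 14 is the product of surviving each interval: (1 − 0.0380) × (1 − 0.1124) × (1 − 0.0805) × (1 − 0.0871) × (1 − 0.1140).
= 0.9620 × 0.8876 × 0.9195 × 0.9129 × 0.8860 = 0.635040.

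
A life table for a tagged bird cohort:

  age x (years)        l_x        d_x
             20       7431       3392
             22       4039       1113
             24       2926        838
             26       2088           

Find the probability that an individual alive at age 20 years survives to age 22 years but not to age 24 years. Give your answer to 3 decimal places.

This is the probability of reaching 22 but not 24, conditional on being alive at 20: (l_22 − l_24) / l_20.
= (4039 − 2926) / 7431 = 1113 / 7431 = 0.149778.

0.150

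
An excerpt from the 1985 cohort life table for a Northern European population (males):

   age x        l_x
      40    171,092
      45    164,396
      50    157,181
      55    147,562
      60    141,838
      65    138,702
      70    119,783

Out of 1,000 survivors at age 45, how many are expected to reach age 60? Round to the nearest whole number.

The relevant probability is 141,838/164,396 = 0.862783.
Expected number = 1,000 × 0.862783 = 863.

863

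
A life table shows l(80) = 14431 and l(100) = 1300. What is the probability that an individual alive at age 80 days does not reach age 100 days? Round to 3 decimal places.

0.910

P(die before 100 | alive at 80) = 1 − l(100)/l(80) = 1 − 1300/14431 = (13131)/14431 = 0.909916.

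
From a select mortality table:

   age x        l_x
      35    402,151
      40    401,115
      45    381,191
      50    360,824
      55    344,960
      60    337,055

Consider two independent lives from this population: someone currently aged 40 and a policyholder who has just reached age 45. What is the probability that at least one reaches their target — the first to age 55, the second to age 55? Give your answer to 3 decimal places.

0.987

p₁ = l_55/l_40 = 344,960/401,115 = 0.860003; p₂ = l_55/l_45 = 344,960/381,191 = 0.904953.
P(at least one) = 1 − (1−p₁)(1−p₂) = 1 − 0.139997 × 0.095047 = 0.986694.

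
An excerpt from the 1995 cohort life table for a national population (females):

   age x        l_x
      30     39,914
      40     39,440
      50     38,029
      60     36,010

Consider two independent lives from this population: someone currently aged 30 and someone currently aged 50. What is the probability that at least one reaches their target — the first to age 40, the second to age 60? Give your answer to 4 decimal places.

p₁ = l_40/l_30 = 39,440/39,914 = 0.988124; p₂ = l_60/l_50 = 36,010/38,029 = 0.946909.
P(at least one) = 1 − (1−p₁)(1−p₂) = 1 − 0.011876 × 0.053091 = 0.999369.

0.9994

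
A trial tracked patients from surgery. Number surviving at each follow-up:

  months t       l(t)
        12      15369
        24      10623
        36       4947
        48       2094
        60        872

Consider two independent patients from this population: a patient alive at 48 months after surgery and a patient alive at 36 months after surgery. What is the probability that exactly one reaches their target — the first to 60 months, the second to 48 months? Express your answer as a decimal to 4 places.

0.4872

p₁ = l(60)/l(48) = 872/2094 = 0.416428; p₂ = l(48)/l(36) = 2094/4947 = 0.423287.
P(exactly one) = p₁(1−p₂) + (1−p₁)p₂ = 0.240159 + 0.247018 = 0.487178.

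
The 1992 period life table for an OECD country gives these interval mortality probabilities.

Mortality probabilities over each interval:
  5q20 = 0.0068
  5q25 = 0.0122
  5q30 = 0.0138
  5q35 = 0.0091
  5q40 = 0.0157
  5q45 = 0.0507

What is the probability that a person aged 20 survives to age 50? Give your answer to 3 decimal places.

0.896

30p20 = (1 − 0.0068) × (1 − 0.0122) × (1 − 0.0138) × (1 − 0.0091) × (1 − 0.0157) × (1 − 0.0507).
= 0.9932 × 0.9878 × 0.9862 × 0.9909 × 0.9843 × 0.9493 = 0.895842.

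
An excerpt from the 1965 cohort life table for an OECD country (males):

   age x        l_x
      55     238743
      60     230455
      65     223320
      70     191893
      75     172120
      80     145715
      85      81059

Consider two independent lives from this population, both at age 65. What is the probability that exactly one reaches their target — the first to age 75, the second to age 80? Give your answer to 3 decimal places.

p₁ = l_75/l_65 = 172120/223320 = 0.770733; p₂ = l_80/l_65 = 145715/223320 = 0.652494.
P(exactly one) = p₁(1−p₂) + (1−p₁)p₂ = 0.267834 + 0.149595 = 0.417430.

0.417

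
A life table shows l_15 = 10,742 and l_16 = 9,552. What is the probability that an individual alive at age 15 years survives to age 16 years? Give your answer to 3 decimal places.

The conditional survival probability is l_16/l_15 = 9,552/10,742 = 0.889220.

0.889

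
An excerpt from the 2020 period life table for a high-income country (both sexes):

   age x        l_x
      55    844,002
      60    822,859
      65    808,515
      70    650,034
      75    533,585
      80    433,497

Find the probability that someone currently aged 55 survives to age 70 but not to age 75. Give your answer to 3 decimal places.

We want 15|5q55 = (l_70 − l_75)/l_55.
This is the probability of reaching 70 but not 75, conditional on being alive at 55: (l_70 − l_75) / l_55.
= (650,034 − 533,585) / 844,002 = 116,449 / 844,002 = 0.137972.

0.138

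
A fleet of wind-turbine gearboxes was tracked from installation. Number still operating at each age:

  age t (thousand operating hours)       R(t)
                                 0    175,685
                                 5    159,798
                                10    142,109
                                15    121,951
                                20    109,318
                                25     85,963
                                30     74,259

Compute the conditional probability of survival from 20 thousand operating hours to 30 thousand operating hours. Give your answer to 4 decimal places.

0.6793

The conditional survival probability is R(30)/R(20) = 74,259/109,318 = 0.679293.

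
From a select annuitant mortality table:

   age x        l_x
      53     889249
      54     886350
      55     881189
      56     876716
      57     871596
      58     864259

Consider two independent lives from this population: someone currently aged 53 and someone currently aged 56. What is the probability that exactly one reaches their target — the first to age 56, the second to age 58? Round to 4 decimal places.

0.0279

p₁ = l_56/l_53 = 876716/889249 = 0.985906; p₂ = l_58/l_56 = 864259/876716 = 0.985791.
P(exactly one) = p₁(1−p₂) + (1−p₁)p₂ = 0.014009 + 0.013894 = 0.027902.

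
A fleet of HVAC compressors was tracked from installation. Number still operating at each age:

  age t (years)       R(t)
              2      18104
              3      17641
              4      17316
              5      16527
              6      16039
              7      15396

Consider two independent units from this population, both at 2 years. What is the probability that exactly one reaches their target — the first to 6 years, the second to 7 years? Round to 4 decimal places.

p₁ = R(6)/R(2) = 16039/18104 = 0.885937; p₂ = R(7)/R(2) = 15396/18104 = 0.850420.
P(exactly one) = p₁(1−p₂) + (1−p₁)p₂ = 0.132518 + 0.097001 = 0.229520.

0.2295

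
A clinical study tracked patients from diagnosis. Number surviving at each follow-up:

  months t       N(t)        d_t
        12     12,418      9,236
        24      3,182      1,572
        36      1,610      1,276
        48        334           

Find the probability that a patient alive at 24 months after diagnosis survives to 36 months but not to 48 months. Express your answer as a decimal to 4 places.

0.4010

This is the probability of reaching 36 but not 48, conditional on being alive at 24: (N(36) − N(48)) / N(24).
= (1,610 − 334) / 3,182 = 1,276 / 3,182 = 0.401006.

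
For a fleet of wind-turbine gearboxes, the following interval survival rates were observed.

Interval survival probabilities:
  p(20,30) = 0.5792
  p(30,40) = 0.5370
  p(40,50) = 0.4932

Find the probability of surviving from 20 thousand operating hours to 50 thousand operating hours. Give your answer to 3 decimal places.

0.153

The overall survival probability is 0.5792 × 0.5370 × 0.4932.
= 0.153400.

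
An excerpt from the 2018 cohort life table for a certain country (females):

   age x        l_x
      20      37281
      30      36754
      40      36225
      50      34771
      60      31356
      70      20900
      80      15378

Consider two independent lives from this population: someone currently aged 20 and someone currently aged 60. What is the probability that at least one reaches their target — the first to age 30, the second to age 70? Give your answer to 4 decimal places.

p₁ = l_30/l_20 = 36754/37281 = 0.985864; p₂ = l_70/l_60 = 20900/31356 = 0.666539.
P(at least one) = 1 − (1−p₁)(1−p₂) = 1 − 0.014136 × 0.333461 = 0.995286.

0.9953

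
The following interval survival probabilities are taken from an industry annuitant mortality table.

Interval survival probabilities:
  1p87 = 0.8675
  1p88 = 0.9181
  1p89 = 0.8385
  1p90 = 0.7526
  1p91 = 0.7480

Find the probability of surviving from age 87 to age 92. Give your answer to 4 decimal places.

5p87 = 0.8675 × 0.9181 × 0.8385 × 0.7526 × 0.7480.
= 0.375948.

0.3759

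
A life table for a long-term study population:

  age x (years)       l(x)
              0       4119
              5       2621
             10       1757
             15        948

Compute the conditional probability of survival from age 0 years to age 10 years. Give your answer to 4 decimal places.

The conditional survival probability is l(10)/l(0) = 1757/4119 = 0.426560.

0.4266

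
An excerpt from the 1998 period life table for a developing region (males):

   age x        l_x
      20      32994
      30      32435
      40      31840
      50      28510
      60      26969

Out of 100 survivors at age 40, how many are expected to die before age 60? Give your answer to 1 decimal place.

The relevant probability is 1 − 26969/31840 = 0.152984.
Expected number = 100 × 0.152984 = 15.3.

15.3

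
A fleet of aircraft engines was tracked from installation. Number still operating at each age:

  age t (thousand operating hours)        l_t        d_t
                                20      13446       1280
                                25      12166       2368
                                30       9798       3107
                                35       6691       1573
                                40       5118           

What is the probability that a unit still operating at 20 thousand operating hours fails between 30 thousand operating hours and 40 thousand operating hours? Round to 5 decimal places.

This is the probability of reaching 30 but not 40, conditional on being operational at 20: (l_30 − l_40) / l_20.
= (9798 − 5118) / 13446 = 4680 / 13446 = 0.348059.

0.34806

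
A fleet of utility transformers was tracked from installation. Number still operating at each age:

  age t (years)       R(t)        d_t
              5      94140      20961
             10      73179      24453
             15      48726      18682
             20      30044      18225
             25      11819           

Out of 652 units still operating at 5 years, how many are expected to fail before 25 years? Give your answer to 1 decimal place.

The relevant probability is 1 − 11819/94140 = 0.874453.
Expected number = 652 × 0.874453 = 570.1.

570.1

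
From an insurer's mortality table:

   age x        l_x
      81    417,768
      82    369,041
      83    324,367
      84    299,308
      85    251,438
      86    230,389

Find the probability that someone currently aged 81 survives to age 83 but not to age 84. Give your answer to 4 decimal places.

We want 2|1q81 = (l_83 − l_84)/l_81.
This is the probability of reaching 83 but not 84, conditional on being alive at 81: (l_83 − l_84) / l_81.
= (324,367 − 299,308) / 417,768 = 25,059 / 417,768 = 0.059983.

0.0600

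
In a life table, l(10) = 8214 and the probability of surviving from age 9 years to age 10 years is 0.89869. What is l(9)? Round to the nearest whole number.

9140

l(9) = l(10) / p = 8214 / 0.89869 = 9140.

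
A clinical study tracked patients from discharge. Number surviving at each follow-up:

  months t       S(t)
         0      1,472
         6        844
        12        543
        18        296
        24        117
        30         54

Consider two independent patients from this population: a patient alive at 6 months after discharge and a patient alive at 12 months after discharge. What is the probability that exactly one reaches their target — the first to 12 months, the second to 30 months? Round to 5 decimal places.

p₁ = S(12)/S(6) = 543/844 = 0.643365; p₂ = S(30)/S(12) = 54/543 = 0.099448.
P(exactly one) = p₁(1−p₂) + (1−p₁)p₂ = 0.579384 + 0.035467 = 0.614850.

0.61485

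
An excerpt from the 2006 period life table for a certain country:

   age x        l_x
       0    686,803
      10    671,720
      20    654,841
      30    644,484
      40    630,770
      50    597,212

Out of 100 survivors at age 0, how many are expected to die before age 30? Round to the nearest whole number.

6

The relevant probability is 1 − 644,484/686,803 = 0.061617.
Expected number = 100 × 0.061617 = 6.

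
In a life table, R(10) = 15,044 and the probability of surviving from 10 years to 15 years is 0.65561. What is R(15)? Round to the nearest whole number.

9863

R(15) = R(10) × p = 15,044 × 0.65561 = 9863.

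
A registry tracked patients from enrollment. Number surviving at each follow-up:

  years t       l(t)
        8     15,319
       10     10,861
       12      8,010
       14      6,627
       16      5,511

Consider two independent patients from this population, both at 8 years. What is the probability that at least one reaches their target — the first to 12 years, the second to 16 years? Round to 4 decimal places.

p₁ = l(12)/l(8) = 8,010/15,319 = 0.522880; p₂ = l(16)/l(8) = 5,511/15,319 = 0.359749.
P(at least one) = 1 − (1−p₁)(1−p₂) = 1 − 0.477120 × 0.640251 = 0.694523.

0.6945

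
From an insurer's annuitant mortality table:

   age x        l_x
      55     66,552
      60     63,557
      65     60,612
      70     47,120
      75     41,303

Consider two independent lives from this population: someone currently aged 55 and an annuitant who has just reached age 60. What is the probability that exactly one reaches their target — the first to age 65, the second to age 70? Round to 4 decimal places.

p₁ = l_65/l_55 = 60,612/66,552 = 0.910746; p₂ = l_70/l_60 = 47,120/63,557 = 0.741382.
P(exactly one) = p₁(1−p₂) + (1−p₁)p₂ = 0.235535 + 0.066171 = 0.301707.

0.3017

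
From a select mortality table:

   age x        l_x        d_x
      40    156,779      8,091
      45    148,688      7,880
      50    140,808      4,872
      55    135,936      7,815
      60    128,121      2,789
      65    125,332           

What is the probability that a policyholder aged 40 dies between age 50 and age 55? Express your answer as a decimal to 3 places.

We want 10|5q40 = (l_50 − l_55)/l_40.
This is the probability of reaching 50 but not 55, conditional on being alive at 40: (l_50 − l_55) / l_40.
= (140,808 − 135,936) / 156,779 = 4,872 / 156,779 = 0.031076.

0.031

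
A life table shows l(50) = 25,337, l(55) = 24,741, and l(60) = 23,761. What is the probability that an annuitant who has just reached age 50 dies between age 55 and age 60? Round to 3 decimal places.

0.039

This is the probability of reaching 55 but not 60, conditional on being alive at 50: (l(55) − l(60)) / l(50).
= (24,741 − 23,761) / 25,337 = 980 / 25,337 = 0.038679.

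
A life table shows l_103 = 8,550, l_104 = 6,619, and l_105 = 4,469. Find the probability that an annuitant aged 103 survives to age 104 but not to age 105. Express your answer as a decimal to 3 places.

We want 1|1q103 = (l_104 − l_105)/l_103.
This is the probability of reaching 104 but not 105, conditional on being alive at 103: (l_104 − l_105) / l_103.
= (6,619 − 4,469) / 8,550 = 2,150 / 8,550 = 0.251462.

0.251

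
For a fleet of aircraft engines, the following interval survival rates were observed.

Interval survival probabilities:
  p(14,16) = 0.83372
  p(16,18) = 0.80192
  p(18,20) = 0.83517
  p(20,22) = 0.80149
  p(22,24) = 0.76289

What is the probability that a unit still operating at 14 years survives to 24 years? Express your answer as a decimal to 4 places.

The overall survival probability is 0.83372 × 0.80192 × 0.83517 × 0.80149 × 0.76289.
= 0.341418.

0.3414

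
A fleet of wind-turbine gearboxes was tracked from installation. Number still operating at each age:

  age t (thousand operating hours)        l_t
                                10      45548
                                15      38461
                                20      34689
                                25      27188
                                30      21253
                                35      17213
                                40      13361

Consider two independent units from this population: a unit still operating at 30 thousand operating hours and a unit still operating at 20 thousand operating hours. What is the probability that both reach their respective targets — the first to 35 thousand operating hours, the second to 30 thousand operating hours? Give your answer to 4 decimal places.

0.4962

p₁ = l_35/l_30 = 17213/21253 = 0.809909; p₂ = l_30/l_20 = 21253/34689 = 0.612673.
P(both) = p₁ × p₂ = 0.809909 × 0.612673 = 0.496209.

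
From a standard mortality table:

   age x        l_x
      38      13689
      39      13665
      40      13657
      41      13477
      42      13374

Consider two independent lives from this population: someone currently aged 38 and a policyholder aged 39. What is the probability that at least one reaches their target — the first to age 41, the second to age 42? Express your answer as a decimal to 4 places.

0.9997

p₁ = l_41/l_38 = 13477/13689 = 0.984513; p₂ = l_42/l_39 = 13374/13665 = 0.978705.
P(at least one) = 1 − (1−p₁)(1−p₂) = 1 − 0.015487 × 0.021295 = 0.999670.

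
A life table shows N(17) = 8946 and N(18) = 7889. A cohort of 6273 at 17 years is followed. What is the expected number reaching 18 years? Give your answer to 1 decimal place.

5531.8

The relevant probability is 7889/8946 = 0.881847.
Expected number = 6273 × 0.881847 = 5531.8.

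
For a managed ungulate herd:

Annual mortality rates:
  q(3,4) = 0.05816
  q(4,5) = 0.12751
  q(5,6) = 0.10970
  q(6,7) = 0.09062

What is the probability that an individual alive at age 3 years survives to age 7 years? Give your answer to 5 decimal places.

0.66530

Chaining the interval survival probabilities: (1 − 0.05816) × (1 − 0.12751) × (1 − 0.10970) × (1 − 0.09062).
= 0.94184 × 0.87249 × 0.89030 × 0.90938 = 0.665303.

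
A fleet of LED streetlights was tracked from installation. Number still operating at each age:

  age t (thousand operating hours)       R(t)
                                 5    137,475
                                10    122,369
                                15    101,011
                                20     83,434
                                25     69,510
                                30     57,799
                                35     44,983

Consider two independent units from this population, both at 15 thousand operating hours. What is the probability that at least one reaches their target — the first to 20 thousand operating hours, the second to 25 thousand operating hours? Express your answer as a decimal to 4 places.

0.9457

p₁ = R(20)/R(15) = 83,434/101,011 = 0.825989; p₂ = R(25)/R(15) = 69,510/101,011 = 0.688143.
P(at least one) = 1 − (1−p₁)(1−p₂) = 1 − 0.174011 × 0.311857 = 0.945733.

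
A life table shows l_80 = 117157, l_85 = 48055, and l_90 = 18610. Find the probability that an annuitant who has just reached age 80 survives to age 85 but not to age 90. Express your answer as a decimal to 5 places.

We want 5|5q80 = (l_85 − l_90)/l_80.
This is the probability of reaching 85 but not 90, conditional on being alive at 80: (l_85 − l_90) / l_80.
= (48055 − 18610) / 117157 = 29445 / 117157 = 0.251329.

0.25133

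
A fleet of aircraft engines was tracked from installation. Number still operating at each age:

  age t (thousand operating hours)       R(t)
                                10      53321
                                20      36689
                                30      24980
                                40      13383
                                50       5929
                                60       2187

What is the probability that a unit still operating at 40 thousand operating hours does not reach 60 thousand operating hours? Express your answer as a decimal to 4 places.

0.8366

P(fail before 60 | operational at 40) = 1 − R(60)/R(40) = 1 − 2187/13383 = (11196)/13383 = 0.836584.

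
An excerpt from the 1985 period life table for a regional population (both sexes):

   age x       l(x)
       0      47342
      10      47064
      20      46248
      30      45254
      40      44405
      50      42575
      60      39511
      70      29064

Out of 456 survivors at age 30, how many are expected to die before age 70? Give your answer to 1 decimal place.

163.1

The relevant probability is 1 − 29064/45254 = 0.357758.
Expected number = 456 × 0.357758 = 163.1.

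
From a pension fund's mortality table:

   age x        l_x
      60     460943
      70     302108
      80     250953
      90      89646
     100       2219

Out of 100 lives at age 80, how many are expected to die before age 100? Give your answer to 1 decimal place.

The relevant probability is 1 − 2219/250953 = 0.991158.
Expected number = 100 × 0.991158 = 99.1.

99.1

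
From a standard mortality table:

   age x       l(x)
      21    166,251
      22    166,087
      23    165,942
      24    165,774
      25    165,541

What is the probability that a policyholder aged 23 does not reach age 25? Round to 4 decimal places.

0.0024

P(die before 25 | alive at 23) = 1 − l(25)/l(23) = 1 − 165,541/165,942 = (401)/165,942 = 0.002417.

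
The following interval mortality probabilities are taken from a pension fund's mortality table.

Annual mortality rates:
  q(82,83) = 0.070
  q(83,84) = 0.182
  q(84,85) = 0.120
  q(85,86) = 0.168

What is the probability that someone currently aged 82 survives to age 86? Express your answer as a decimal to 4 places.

The overall survival probability is (1 − 0.070) × (1 − 0.182) × (1 − 0.120) × (1 − 0.168).
= 0.930 × 0.818 × 0.880 × 0.832 = 0.556983.

0.5570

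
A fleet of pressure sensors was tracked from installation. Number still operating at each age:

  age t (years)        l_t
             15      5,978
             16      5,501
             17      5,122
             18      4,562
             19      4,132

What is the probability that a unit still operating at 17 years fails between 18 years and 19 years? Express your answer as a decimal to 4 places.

This is the probability of reaching 18 but not 19, conditional on being operational at 17: (l_18 − l_19) / l_17.
= (4,562 − 4,132) / 5,122 = 430 / 5,122 = 0.083952.

0.0840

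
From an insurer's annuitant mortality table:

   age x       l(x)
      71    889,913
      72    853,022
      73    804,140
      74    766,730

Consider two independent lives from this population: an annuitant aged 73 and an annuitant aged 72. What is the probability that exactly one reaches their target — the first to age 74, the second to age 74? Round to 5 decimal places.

0.13827

p₁ = l(74)/l(73) = 766,730/804,140 = 0.953478; p₂ = l(74)/l(72) = 766,730/853,022 = 0.898840.
P(exactly one) = p₁(1−p₂) + (1−p₁)p₂ = 0.096454 + 0.041816 = 0.138270.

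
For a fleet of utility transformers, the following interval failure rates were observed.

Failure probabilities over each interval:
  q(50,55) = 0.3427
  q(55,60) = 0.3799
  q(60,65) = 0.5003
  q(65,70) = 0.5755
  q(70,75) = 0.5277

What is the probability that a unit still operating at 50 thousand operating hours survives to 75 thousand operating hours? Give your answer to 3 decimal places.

Chaining the interval survival probabilities: (1 − 0.3427) × (1 − 0.3799) × (1 − 0.5003) × (1 − 0.5755) × (1 − 0.5277).
= 0.6573 × 0.6201 × 0.4997 × 0.4245 × 0.4723 = 0.040835.

0.041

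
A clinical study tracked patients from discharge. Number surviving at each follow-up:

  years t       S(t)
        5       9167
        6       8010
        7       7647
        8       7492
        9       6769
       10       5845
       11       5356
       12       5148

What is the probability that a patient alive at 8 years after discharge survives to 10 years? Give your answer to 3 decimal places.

0.780

The conditional survival probability is S(10)/S(8) = 5845/7492 = 0.780166.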